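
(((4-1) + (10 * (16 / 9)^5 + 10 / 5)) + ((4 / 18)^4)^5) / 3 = 2219713324568072390821 / 36472996377170786403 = 60.86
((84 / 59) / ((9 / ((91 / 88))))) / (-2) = -637 / 7788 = -0.08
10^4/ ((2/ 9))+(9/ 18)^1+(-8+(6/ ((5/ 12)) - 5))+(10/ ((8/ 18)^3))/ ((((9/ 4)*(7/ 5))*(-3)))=12597157/ 280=44989.85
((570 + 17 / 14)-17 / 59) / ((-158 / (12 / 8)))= -1414755 / 261016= -5.42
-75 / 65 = -15 / 13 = -1.15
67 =67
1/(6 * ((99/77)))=7/54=0.13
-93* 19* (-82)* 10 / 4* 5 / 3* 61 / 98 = 36827225 / 98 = 375788.01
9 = 9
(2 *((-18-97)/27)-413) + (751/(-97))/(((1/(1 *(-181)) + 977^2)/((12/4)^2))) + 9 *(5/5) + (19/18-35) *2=-72458894652703/150827990004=-480.41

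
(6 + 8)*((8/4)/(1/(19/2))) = 266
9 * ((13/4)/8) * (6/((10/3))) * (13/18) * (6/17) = 1.68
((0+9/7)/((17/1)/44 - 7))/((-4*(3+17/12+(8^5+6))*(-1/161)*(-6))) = 1518/38154077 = 0.00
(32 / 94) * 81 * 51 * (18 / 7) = 1189728 / 329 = 3616.19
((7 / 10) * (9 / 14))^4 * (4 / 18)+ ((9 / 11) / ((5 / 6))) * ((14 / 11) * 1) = 12184209 / 9680000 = 1.26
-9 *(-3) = 27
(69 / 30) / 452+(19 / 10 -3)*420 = -2088217 / 4520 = -461.99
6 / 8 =3 / 4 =0.75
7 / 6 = 1.17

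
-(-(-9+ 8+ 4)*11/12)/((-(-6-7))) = 11/52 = 0.21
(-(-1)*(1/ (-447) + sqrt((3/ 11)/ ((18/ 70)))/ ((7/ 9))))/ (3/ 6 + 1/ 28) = -28/ 6705 + 4*sqrt(1155)/ 55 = 2.47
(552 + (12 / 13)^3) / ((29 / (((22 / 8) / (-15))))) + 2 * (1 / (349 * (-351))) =-10490354528 / 3001837995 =-3.49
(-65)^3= -274625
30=30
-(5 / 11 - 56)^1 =611 / 11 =55.55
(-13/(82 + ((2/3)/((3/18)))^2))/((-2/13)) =169/196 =0.86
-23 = -23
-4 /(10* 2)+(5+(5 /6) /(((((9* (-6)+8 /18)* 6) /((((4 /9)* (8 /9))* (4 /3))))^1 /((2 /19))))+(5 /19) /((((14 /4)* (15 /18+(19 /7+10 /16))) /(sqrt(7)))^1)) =240* sqrt(7) /13319+26703928 /5563485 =4.85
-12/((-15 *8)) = 1/10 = 0.10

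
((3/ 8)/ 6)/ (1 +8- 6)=1/ 48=0.02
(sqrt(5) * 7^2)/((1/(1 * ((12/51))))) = 25.78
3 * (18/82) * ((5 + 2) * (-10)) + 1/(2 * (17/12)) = -31884/697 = -45.74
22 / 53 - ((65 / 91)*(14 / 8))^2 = -973 / 848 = -1.15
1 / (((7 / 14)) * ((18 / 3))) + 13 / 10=49 / 30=1.63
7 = 7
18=18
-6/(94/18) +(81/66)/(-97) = -116505/100298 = -1.16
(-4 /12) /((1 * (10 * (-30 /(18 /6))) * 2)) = 1 /600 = 0.00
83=83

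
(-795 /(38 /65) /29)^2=2670305625 /1214404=2198.86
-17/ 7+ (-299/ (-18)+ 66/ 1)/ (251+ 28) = -74965/ 35154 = -2.13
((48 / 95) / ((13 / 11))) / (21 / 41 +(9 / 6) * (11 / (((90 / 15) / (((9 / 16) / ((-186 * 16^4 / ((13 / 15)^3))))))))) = 1266636187238400 / 1517470630908791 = 0.83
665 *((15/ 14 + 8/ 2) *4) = 13490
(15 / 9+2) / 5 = 11 / 15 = 0.73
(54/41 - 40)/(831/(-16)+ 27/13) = 329888/425211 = 0.78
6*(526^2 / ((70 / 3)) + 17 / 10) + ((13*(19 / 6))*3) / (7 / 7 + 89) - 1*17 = 17927237 / 252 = 71139.83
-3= -3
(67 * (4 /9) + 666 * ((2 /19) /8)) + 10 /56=185389 /4788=38.72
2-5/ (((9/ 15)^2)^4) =-1940003/ 6561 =-295.69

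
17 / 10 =1.70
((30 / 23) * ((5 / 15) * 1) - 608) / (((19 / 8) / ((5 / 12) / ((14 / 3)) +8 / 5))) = -6609702 / 15295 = -432.15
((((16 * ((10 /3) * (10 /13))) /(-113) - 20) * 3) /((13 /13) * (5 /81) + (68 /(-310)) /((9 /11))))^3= 25938252.90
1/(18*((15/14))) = 7/135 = 0.05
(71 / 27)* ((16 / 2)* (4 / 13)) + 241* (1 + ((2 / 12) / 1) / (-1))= 145529 / 702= 207.31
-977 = -977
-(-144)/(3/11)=528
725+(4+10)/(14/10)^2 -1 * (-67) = 5594/7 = 799.14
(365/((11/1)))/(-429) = -365/4719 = -0.08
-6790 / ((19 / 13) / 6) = -27874.74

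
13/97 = 0.13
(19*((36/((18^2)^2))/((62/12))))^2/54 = 361/12257155224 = 0.00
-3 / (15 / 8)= -8 / 5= -1.60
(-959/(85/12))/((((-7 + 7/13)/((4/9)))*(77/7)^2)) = 7124/92565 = 0.08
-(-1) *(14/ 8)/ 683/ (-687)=-7/ 1876884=-0.00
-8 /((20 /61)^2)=-3721 /50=-74.42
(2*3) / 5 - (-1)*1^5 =11 / 5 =2.20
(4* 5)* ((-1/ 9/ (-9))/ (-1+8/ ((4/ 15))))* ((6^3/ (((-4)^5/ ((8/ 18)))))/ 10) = -1/ 12528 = -0.00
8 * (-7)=-56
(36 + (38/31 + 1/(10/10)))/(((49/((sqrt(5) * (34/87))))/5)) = 67150 * sqrt(5)/44051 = 3.41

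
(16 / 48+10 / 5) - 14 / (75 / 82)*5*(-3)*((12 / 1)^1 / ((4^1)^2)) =2618 / 15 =174.53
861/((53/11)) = 178.70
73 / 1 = 73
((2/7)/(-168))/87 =-1/51156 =-0.00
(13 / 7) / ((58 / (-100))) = -650 / 203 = -3.20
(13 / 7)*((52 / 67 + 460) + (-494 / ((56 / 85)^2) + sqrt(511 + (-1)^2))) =-925069977 / 735392 + 208*sqrt(2) / 7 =-1215.91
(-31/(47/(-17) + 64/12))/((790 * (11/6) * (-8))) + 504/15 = 153004359/4553560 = 33.60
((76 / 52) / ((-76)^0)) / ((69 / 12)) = 76 / 299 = 0.25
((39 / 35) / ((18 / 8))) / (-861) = -52 / 90405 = -0.00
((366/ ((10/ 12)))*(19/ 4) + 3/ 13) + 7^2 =138803/ 65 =2135.43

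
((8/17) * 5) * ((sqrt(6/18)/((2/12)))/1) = 8.15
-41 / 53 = -0.77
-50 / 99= -0.51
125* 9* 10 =11250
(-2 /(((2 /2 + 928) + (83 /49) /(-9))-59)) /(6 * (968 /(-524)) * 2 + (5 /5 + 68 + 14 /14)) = -57771 /1201778071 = -0.00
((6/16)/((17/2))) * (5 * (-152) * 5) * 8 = -22800/17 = -1341.18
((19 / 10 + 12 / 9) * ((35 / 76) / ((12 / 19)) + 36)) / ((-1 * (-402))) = 0.30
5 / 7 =0.71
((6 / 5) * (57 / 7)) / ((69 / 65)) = 1482 / 161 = 9.20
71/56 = 1.27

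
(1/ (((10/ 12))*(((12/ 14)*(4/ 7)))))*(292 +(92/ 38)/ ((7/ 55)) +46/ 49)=72609/ 95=764.31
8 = 8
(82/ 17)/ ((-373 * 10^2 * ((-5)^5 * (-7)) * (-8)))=41/ 55483750000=0.00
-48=-48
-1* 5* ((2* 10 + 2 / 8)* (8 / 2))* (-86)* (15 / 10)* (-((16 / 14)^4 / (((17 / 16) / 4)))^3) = -941162250127886254080 / 68002244018513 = -13840164.60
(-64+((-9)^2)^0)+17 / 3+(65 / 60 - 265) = -1285 / 4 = -321.25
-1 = -1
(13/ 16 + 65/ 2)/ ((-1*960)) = -533/ 15360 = -0.03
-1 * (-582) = 582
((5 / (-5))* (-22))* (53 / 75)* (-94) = -109604 / 75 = -1461.39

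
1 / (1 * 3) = 1 / 3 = 0.33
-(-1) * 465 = 465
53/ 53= 1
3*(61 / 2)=91.50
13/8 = 1.62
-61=-61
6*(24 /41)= 144 /41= 3.51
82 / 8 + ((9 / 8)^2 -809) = -51039 / 64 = -797.48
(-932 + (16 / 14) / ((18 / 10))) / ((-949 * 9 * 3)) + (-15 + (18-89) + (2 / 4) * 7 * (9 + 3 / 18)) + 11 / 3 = -324229345 / 6456996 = -50.21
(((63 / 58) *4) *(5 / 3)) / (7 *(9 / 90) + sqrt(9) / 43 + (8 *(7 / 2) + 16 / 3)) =0.21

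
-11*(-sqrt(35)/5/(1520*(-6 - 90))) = -11*sqrt(35)/729600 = -0.00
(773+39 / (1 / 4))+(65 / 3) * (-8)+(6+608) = 4109 / 3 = 1369.67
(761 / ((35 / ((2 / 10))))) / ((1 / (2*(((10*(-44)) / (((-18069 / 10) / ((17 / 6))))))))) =2276912 / 379449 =6.00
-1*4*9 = -36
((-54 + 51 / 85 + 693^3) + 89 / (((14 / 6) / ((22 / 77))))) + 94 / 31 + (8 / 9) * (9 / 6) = 7583133242306 / 22785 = 332812518.86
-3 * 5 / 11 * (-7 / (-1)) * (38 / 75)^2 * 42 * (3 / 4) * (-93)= 9870462 / 1375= 7178.52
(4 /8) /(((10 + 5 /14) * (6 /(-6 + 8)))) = 0.02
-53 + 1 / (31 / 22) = -52.29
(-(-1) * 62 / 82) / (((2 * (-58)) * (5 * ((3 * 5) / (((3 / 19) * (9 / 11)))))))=-279 / 24850100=-0.00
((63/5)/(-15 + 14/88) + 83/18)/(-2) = -221099/117540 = -1.88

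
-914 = -914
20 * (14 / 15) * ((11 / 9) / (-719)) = -616 / 19413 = -0.03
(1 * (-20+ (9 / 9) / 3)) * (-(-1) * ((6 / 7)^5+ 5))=-107.43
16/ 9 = 1.78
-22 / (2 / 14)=-154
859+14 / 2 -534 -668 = -336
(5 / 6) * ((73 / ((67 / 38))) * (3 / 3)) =6935 / 201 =34.50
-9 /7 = -1.29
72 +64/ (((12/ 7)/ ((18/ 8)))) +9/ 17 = 2661/ 17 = 156.53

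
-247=-247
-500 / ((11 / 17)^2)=-144500 / 121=-1194.21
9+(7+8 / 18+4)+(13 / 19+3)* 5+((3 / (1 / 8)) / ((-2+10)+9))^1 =117086 / 2907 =40.28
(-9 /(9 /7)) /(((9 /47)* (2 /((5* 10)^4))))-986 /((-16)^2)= -131600004437 /1152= -114236114.96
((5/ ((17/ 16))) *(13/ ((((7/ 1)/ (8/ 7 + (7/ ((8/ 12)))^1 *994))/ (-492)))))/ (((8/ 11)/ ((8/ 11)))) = -37386922560/ 833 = -44882259.98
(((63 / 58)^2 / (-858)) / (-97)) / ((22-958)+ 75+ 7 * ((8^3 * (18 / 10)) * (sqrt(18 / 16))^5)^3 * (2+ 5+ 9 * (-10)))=40359375 / 4001935539537220677009447143726984-4558098908207250 * sqrt(2) / 500241942442152584626180892965873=-0.00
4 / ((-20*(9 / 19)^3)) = -6859 / 3645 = -1.88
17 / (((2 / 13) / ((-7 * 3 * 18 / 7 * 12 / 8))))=-17901 / 2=-8950.50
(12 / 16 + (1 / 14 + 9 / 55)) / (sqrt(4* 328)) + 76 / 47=37* sqrt(82) / 12320 + 76 / 47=1.64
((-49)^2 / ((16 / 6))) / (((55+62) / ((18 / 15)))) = 2401 / 260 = 9.23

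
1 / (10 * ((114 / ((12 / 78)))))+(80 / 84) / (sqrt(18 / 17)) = 1 / 7410+10 * sqrt(34) / 63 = 0.93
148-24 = 124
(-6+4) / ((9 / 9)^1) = -2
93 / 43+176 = 7661 / 43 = 178.16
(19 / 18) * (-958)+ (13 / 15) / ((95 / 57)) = -227408 / 225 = -1010.70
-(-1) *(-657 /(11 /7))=-4599 /11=-418.09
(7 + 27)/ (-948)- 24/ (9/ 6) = -7601/ 474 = -16.04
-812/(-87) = 28/3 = 9.33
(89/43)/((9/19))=1691/387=4.37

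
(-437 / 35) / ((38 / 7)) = -23 / 10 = -2.30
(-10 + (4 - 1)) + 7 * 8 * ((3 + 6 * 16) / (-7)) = -799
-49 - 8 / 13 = -645 / 13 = -49.62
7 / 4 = 1.75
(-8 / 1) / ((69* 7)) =-8 / 483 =-0.02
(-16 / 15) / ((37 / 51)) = -272 / 185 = -1.47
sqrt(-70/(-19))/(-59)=-sqrt(1330)/1121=-0.03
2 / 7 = 0.29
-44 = -44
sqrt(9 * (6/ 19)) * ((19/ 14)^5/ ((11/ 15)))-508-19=-527 + 5864445 * sqrt(114)/ 5916064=-516.42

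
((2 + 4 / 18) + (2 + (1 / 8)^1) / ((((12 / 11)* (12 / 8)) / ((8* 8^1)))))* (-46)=-11776 / 3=-3925.33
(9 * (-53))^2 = 227529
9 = 9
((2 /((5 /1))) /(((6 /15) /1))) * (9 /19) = 9 /19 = 0.47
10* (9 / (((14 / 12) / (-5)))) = -2700 / 7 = -385.71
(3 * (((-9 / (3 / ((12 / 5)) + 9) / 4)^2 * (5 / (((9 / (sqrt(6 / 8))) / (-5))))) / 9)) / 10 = -15 * sqrt(3) / 6724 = -0.00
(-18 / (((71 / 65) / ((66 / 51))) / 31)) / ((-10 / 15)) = 991.64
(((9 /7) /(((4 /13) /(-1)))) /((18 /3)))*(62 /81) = -403 /756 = -0.53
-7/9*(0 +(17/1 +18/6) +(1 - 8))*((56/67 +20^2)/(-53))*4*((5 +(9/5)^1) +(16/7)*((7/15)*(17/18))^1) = 1144829504/479385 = 2388.12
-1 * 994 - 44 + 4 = -1034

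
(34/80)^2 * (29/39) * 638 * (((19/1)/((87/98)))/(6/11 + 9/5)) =944128031/1207440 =781.93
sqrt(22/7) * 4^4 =256 * sqrt(154)/7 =453.84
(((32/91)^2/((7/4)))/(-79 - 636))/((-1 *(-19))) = -4096/787481695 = -0.00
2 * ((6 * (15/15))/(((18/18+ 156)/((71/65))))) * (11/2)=4686/10205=0.46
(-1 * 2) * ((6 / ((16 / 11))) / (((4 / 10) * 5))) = -33 / 8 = -4.12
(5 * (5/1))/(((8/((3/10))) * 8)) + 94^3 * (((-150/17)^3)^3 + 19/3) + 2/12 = -4087096138151604718067656897/15179248191616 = -269255505052552.13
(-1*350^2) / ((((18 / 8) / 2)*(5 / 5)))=-980000 / 9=-108888.89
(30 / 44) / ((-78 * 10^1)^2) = 1 / 892320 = 0.00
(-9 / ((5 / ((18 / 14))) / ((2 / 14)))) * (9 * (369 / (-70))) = 269001 / 17150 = 15.69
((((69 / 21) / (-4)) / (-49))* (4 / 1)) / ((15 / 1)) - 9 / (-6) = 15481 / 10290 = 1.50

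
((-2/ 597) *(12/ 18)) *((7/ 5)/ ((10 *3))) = -14/ 134325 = -0.00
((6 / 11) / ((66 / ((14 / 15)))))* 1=14 / 1815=0.01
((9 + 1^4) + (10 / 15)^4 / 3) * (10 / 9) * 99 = 269060 / 243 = 1107.24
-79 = -79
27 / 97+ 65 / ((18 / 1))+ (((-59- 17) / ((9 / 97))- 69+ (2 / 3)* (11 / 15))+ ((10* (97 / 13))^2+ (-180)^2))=54712212197 / 1475370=37083.72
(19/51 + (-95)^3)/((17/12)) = -174904424/289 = -605205.62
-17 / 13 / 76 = -17 / 988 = -0.02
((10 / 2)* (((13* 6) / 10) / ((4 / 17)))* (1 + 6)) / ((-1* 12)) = -1547 / 16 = -96.69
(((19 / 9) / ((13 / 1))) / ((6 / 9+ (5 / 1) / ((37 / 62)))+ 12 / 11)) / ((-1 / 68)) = -7733 / 7098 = -1.09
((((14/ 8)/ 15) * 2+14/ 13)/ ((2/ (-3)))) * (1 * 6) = -1533/ 130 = -11.79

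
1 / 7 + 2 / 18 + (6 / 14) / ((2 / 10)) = 151 / 63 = 2.40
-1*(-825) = 825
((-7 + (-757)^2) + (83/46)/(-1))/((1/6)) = 3438241.17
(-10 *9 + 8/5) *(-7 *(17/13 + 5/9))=51884/45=1152.98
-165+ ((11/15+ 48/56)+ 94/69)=-130448/805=-162.05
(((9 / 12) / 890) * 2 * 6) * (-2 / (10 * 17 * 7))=-9 / 529550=-0.00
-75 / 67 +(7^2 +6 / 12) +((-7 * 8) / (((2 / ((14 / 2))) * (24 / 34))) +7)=-222.29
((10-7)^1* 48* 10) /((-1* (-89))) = 1440 /89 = 16.18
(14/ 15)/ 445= 14/ 6675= 0.00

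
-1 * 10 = -10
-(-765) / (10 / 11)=1683 / 2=841.50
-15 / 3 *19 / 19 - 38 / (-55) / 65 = -17837 / 3575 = -4.99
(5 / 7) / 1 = 5 / 7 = 0.71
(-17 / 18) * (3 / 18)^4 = -17 / 23328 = -0.00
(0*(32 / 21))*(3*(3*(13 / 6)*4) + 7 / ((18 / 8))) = 0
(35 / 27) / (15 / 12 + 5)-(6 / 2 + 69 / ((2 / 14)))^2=-31886432 / 135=-236195.79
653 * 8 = 5224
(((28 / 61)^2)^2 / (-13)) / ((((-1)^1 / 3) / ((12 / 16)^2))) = 1037232 / 179995933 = 0.01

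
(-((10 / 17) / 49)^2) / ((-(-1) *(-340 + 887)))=-0.00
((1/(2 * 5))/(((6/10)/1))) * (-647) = -647/6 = -107.83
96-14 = 82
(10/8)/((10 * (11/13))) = 13/88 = 0.15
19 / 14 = 1.36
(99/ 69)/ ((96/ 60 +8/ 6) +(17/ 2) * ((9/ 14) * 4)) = 3465/ 59869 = 0.06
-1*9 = -9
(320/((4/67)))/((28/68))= 91120/7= 13017.14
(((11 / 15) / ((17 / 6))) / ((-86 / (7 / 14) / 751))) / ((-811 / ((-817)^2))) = 128235503 / 137870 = 930.12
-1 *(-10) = 10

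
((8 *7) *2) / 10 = 56 / 5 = 11.20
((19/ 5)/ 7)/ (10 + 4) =19/ 490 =0.04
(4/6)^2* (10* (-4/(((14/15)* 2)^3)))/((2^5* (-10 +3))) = 0.01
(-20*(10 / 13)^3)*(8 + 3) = -220000 / 2197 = -100.14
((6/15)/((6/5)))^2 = 1/9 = 0.11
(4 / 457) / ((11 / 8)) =32 / 5027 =0.01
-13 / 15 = -0.87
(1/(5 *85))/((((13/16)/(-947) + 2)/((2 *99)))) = 1000032/4291225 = 0.23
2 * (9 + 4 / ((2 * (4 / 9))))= 27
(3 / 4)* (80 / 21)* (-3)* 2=-120 / 7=-17.14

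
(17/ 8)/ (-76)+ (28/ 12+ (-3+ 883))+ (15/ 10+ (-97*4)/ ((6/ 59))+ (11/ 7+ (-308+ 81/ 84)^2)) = 2721230277/ 29792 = 91340.97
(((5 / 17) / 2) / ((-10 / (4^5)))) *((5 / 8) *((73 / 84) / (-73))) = 40 / 357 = 0.11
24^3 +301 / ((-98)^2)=18966571 / 1372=13824.03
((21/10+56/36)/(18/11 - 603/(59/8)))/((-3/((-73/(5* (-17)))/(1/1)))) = 15587033/1193445900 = 0.01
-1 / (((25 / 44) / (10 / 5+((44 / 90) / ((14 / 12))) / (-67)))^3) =-235049609033321984 / 5440168248046875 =-43.21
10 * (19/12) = 95/6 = 15.83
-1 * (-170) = 170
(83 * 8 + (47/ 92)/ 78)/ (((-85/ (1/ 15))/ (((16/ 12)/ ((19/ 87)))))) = -138182419/ 43459650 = -3.18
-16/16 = -1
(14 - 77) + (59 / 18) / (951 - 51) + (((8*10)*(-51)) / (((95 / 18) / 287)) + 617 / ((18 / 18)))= -68119864879 / 307800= -221312.10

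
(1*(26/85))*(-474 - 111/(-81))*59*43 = -841741082/2295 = -366771.71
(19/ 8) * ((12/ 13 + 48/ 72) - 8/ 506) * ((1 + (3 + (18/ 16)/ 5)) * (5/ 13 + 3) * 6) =29507/ 92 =320.73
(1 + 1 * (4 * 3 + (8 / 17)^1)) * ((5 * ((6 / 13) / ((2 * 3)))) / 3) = 1145 / 663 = 1.73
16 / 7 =2.29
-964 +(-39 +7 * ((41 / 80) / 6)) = -481153 / 480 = -1002.40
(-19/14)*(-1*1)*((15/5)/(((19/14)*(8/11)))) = 33/8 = 4.12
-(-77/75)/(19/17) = 1309/1425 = 0.92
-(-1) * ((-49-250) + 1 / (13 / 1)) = -3886 / 13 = -298.92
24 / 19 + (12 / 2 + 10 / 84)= 5891 / 798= 7.38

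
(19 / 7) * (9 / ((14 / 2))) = 171 / 49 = 3.49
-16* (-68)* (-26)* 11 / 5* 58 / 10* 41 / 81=-369978752 / 2025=-182705.56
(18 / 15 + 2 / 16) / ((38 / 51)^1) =2703 / 1520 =1.78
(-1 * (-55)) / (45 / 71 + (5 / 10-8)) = -1562 / 195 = -8.01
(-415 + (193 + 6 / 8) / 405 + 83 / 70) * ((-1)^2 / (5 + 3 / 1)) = -4687229 / 90720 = -51.67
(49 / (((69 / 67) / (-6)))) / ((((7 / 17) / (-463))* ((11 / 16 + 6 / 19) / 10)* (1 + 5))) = 2244431392 / 4209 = 533245.76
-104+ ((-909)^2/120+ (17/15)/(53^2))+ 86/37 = 16921954649/2494392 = 6784.00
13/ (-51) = -13/ 51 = -0.25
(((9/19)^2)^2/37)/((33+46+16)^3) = 6561/4134156792875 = 0.00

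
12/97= 0.12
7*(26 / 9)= 182 / 9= 20.22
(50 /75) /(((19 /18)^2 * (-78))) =-36 /4693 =-0.01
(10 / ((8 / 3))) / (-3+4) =15 / 4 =3.75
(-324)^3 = -34012224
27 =27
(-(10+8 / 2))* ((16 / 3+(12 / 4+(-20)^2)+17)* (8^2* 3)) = -1143296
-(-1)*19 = 19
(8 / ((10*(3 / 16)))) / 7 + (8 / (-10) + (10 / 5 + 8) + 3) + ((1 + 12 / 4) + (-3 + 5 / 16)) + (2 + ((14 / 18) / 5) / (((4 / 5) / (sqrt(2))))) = 7*sqrt(2) / 36 + 5417 / 336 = 16.40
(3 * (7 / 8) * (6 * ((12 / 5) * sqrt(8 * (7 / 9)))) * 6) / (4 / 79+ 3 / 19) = 1134756 * sqrt(14) / 1565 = 2713.01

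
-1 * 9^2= -81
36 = 36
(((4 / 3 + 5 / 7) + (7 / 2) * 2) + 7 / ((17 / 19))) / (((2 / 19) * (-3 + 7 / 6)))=-114437 / 1309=-87.42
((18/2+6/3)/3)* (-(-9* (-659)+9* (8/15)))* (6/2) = -326469/5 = -65293.80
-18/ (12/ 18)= -27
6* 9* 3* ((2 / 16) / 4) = 81 / 16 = 5.06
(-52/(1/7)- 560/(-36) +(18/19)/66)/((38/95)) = -3276985/3762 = -871.08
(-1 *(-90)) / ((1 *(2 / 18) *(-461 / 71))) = -57510 / 461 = -124.75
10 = 10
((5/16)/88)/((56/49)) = 0.00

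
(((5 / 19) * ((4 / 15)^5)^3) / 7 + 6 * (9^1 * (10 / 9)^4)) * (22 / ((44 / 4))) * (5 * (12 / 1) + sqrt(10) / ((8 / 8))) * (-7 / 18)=-3834725097660544967296 / 998398070068359375- 958681274415136241824 * sqrt(10) / 14975971051025390625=-4043.31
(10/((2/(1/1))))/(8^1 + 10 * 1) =5/18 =0.28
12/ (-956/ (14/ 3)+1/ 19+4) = -1596/ 26707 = -0.06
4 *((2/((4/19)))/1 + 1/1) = 42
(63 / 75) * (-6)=-126 / 25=-5.04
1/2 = 0.50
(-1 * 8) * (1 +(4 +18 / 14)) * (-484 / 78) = 85184 / 273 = 312.03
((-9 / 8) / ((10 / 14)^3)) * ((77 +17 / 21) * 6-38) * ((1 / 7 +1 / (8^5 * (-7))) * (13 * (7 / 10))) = -281967669711 / 163840000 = -1720.99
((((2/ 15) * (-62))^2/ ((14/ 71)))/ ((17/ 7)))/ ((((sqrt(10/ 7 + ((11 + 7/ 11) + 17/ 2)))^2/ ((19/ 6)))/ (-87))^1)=-23158693096/ 12702825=-1823.11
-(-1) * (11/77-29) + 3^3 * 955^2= 172372523/7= 24624646.14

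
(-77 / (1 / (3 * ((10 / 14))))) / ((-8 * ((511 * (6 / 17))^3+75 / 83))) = 2038895 / 579923433368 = 0.00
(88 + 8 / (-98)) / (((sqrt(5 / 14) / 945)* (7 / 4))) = 79442.41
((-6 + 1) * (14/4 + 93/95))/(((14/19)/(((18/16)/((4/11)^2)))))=-926739/3584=-258.58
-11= -11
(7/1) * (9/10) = 63/10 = 6.30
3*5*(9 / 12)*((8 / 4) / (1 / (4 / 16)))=45 / 8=5.62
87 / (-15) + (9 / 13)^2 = -4496 / 845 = -5.32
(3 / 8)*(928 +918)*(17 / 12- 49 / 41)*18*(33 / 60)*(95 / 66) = 5734599 / 2624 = 2185.44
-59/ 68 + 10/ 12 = -7/ 204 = -0.03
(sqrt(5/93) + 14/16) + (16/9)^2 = sqrt(465)/93 + 2615/648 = 4.27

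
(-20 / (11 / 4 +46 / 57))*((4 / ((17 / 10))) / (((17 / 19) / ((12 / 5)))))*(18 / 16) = -9357120 / 234379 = -39.92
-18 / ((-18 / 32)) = 32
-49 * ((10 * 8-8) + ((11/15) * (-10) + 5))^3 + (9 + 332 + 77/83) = -37128214783/2241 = -16567699.59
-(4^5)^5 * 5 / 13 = -5629499534213120 / 13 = -433038425708701.54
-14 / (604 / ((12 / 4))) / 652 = -21 / 196904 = -0.00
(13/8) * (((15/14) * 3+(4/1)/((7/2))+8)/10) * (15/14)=6747/3136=2.15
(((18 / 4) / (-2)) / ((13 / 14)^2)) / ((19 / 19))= -2.61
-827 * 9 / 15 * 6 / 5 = -14886 / 25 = -595.44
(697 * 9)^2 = 39350529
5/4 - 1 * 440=-1755/4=-438.75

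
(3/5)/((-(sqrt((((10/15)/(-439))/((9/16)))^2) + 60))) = -0.01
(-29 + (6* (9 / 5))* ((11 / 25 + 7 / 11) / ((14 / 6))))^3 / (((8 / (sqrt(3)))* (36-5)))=-12354106104974717* sqrt(3) / 221133171875000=-96.76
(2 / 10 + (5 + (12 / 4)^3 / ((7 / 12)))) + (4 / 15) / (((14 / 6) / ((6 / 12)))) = 1804 / 35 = 51.54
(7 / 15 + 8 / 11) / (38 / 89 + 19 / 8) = 140264 / 329175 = 0.43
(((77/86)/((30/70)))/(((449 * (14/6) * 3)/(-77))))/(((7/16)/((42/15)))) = -94864/289605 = -0.33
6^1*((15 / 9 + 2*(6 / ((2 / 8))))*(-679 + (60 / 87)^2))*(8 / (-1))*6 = 8162420256 / 841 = 9705612.67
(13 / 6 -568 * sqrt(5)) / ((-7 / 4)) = -26 / 21 + 2272 * sqrt(5) / 7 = 724.53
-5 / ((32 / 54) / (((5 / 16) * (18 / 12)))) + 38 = 17431 / 512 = 34.04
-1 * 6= -6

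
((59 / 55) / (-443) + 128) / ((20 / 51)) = 159051711 / 487300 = 326.39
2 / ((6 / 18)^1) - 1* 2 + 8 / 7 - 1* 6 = -0.86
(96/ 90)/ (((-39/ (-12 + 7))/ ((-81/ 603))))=-16/ 871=-0.02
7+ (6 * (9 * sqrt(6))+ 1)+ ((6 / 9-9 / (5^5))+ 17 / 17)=90598 / 9375+ 54 * sqrt(6)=141.94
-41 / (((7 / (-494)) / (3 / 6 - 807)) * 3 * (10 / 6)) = -16334851 / 35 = -466710.03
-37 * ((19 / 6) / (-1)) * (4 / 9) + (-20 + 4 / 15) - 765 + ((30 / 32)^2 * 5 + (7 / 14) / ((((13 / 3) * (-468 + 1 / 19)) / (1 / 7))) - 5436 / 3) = -71030475241429 / 27961839360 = -2540.26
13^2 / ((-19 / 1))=-169 / 19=-8.89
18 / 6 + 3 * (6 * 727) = 13089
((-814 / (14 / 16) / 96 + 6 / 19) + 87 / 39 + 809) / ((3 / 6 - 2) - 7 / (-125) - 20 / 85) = -17676716875 / 37019619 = -477.50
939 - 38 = 901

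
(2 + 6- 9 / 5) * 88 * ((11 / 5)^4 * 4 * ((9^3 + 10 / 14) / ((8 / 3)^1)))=306025244976 / 21875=13989725.48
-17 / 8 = -2.12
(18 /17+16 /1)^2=84100 /289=291.00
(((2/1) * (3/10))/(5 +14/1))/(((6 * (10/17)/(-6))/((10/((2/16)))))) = -408/95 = -4.29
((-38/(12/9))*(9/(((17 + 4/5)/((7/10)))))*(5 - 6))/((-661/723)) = -2596293/235316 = -11.03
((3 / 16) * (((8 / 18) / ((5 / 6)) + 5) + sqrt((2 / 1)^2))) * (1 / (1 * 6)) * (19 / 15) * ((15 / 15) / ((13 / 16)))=2147 / 5850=0.37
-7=-7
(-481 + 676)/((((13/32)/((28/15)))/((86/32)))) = 2408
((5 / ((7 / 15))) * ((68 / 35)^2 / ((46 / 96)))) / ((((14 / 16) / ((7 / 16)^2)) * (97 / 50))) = 1040400 / 109319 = 9.52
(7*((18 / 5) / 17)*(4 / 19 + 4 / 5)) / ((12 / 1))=1008 / 8075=0.12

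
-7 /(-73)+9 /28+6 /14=247 /292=0.85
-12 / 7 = -1.71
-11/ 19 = -0.58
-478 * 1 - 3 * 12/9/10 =-2392/5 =-478.40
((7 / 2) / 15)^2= 0.05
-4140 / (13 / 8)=-33120 / 13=-2547.69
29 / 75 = 0.39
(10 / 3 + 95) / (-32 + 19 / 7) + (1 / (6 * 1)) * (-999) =-41785 / 246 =-169.86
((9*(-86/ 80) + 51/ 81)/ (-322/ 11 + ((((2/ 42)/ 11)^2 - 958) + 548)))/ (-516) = -57920401/ 1451406719520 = -0.00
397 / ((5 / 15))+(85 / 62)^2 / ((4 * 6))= 109884121 / 92256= 1191.08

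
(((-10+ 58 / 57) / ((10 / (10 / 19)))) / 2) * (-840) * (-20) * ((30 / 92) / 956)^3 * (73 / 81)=-25550000 / 179889439046259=-0.00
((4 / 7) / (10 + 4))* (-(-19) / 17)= 38 / 833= 0.05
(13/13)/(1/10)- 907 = -897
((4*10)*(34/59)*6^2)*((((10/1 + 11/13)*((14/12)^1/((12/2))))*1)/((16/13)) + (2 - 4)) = -14025/59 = -237.71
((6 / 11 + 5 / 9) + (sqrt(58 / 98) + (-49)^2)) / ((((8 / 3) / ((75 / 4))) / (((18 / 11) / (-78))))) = -1114725 / 3146 - 675 * sqrt(29) / 32032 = -354.44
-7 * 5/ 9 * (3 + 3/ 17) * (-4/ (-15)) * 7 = -23.06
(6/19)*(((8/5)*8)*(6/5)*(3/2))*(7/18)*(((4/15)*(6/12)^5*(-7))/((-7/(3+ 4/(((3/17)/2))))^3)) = 195112/3591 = 54.33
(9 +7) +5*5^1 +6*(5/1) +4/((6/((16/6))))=655/9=72.78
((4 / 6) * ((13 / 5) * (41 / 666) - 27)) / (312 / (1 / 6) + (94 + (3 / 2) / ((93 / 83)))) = -5541374 / 609265125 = -0.01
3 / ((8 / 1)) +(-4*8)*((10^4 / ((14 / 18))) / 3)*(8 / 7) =-61439853 / 392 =-156734.32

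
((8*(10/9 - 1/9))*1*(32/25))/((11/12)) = 3072/275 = 11.17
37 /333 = 1 /9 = 0.11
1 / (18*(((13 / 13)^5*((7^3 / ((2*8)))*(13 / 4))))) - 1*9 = -361147 / 40131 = -9.00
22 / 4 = 11 / 2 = 5.50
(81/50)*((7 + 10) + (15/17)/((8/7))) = 195777/6800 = 28.79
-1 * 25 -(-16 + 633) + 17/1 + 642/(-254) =-79696/127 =-627.53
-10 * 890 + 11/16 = -142389/16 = -8899.31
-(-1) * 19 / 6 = 19 / 6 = 3.17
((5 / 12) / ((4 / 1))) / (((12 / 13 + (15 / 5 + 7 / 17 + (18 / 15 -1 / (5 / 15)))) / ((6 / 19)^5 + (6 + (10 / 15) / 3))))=95811461525 / 374519878146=0.26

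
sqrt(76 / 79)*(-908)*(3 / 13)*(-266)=1449168*sqrt(1501) / 1027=54668.69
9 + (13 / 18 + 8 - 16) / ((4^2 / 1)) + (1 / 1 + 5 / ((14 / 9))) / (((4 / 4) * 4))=19351 / 2016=9.60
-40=-40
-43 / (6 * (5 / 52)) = -1118 / 15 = -74.53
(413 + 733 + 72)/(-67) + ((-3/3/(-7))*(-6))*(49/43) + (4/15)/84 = -19.15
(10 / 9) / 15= 2 / 27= 0.07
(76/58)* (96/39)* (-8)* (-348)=116736/13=8979.69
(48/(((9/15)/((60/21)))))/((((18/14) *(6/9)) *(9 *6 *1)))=4.94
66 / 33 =2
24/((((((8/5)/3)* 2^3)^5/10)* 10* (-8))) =-2278125/1073741824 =-0.00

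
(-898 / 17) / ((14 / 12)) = -5388 / 119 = -45.28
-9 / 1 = -9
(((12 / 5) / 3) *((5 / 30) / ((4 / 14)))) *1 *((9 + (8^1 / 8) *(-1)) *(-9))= -168 / 5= -33.60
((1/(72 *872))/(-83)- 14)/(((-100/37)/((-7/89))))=-18895347331/46378540800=-0.41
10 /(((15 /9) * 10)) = 3 /5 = 0.60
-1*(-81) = 81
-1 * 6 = -6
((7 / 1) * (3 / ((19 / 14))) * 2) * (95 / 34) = 1470 / 17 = 86.47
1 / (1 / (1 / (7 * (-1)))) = -1 / 7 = -0.14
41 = 41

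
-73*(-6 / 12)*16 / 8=73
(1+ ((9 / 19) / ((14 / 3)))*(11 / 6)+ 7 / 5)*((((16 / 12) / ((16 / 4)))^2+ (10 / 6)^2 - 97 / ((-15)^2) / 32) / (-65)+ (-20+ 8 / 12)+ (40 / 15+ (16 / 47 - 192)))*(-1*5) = 3503181991671 / 1300208000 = 2694.32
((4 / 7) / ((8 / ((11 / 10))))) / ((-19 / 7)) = -11 / 380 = -0.03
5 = 5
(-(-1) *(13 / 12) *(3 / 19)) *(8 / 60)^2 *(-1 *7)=-91 / 4275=-0.02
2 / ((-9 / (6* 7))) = -28 / 3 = -9.33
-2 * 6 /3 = -4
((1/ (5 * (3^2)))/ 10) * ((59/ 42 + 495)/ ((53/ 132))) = 229339/ 83475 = 2.75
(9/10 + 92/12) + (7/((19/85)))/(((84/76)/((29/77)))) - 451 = -332457/770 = -431.76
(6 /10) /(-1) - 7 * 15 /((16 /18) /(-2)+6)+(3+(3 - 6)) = -39 /2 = -19.50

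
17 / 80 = 0.21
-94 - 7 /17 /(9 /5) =-94.23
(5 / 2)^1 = 5 / 2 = 2.50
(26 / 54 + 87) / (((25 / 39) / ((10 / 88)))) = 15353 / 990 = 15.51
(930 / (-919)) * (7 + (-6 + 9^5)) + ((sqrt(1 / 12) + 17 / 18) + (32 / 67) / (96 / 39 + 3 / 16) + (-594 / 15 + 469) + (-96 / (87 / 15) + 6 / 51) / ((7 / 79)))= -21623902723938653 / 363355203330 + sqrt(3) / 6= -59511.46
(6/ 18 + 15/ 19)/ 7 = 64/ 399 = 0.16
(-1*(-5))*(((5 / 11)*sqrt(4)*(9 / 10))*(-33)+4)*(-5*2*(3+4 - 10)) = -3450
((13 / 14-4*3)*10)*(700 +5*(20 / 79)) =-42935000 / 553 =-77640.14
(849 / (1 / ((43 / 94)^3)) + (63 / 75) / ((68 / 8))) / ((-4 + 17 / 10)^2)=28722997803 / 1867360478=15.38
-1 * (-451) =451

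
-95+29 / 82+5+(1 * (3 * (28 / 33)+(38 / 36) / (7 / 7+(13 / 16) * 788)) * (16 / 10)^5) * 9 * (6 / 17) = -10368254141 / 2156343750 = -4.81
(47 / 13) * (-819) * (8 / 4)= -5922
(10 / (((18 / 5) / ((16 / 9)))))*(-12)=-1600 / 27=-59.26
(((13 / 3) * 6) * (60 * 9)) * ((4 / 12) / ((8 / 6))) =3510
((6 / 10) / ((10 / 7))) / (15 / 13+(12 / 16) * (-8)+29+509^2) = 91 / 56139450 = 0.00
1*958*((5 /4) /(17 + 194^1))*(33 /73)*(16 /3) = 210760 /15403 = 13.68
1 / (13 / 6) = 6 / 13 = 0.46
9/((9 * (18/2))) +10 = 91/9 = 10.11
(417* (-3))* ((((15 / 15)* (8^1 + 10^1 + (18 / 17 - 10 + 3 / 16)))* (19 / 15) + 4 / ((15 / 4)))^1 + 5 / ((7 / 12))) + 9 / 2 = -254226663 / 9520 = -26704.48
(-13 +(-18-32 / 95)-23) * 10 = -543.37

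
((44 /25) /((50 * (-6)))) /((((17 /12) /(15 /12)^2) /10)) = -11 /170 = -0.06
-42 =-42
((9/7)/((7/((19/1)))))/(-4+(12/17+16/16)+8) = 2907/4753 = 0.61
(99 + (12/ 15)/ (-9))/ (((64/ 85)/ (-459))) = -3859017/ 64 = -60297.14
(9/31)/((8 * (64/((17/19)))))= 153/301568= 0.00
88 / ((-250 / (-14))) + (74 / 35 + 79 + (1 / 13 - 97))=-123769 / 11375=-10.88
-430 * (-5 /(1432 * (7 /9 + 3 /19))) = 36765 /22912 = 1.60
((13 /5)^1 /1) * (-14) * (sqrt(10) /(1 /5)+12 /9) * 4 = -728 * sqrt(10) - 2912 /15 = -2496.27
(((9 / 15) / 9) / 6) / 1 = 1 / 90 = 0.01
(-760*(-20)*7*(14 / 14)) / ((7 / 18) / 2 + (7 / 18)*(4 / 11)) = 316800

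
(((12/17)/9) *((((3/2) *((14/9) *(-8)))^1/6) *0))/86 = 0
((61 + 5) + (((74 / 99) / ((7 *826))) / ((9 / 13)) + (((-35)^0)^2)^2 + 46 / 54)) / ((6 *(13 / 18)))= 174778777 / 11162151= 15.66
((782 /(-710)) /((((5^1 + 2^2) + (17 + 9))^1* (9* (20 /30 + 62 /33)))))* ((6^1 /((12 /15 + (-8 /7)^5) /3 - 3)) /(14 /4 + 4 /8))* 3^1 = 1475243 /807437560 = 0.00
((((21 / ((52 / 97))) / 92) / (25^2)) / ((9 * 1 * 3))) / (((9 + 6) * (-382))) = -679 / 154194300000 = -0.00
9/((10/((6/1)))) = 27/5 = 5.40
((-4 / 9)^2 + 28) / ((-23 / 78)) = -59384 / 621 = -95.63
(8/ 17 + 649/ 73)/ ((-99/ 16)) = -185872/ 122859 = -1.51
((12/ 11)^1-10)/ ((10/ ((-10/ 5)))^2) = -98/ 275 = -0.36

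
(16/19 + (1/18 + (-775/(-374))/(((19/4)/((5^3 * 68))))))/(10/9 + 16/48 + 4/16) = 27906754/12749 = 2188.94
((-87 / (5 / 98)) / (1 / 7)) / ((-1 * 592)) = 29841 / 1480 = 20.16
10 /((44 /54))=135 /11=12.27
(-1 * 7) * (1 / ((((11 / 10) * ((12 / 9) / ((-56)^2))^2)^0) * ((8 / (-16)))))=14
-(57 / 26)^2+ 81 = 76.19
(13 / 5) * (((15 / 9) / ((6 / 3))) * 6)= 13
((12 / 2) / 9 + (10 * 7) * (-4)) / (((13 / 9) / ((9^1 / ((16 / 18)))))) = -101817 / 52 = -1958.02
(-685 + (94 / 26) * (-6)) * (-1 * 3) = 27561 / 13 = 2120.08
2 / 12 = 1 / 6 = 0.17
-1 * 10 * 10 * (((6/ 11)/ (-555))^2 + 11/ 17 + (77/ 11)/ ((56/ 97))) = -7193308369/ 5632066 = -1277.21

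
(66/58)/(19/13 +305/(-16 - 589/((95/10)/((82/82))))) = -2574/5539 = -0.46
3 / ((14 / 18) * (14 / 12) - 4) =-162 / 167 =-0.97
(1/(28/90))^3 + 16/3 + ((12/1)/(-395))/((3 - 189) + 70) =3634455641/94297560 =38.54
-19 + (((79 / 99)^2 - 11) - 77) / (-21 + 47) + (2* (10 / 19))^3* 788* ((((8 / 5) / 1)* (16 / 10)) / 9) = 417855950041 / 1747851534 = 239.07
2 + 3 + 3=8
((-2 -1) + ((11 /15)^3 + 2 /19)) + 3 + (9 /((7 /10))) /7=7341161 /3142125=2.34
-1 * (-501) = 501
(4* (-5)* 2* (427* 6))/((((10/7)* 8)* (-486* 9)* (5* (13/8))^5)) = 48971776/845851865625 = 0.00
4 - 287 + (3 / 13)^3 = -621724 / 2197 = -282.99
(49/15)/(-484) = -49/7260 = -0.01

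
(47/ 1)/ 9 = 47/ 9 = 5.22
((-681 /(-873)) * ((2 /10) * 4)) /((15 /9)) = 908 /2425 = 0.37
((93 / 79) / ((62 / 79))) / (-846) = -1 / 564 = -0.00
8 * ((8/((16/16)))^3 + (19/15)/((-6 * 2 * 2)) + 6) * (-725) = -27036845/9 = -3004093.89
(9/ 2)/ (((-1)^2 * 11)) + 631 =13891/ 22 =631.41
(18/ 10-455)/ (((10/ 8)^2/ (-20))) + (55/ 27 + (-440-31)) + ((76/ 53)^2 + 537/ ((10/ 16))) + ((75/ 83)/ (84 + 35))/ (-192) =7422998600610541/ 1198562097600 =6193.25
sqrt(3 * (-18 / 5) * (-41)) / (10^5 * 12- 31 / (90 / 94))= 27 * sqrt(1230) / 53998543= 0.00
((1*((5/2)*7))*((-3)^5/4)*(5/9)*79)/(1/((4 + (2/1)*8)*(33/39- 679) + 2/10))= 632835360.43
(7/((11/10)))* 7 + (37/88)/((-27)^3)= 77157323/1732104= 44.55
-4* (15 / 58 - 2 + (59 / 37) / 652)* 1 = 1216551 / 174899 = 6.96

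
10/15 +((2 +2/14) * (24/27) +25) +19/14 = 405/14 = 28.93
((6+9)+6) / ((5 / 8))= 168 / 5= 33.60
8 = 8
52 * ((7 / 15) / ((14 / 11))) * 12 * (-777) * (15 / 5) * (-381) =1015998984 / 5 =203199796.80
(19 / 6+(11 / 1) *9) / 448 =613 / 2688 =0.23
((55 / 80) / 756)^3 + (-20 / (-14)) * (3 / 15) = 505658475827 / 1769804660736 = 0.29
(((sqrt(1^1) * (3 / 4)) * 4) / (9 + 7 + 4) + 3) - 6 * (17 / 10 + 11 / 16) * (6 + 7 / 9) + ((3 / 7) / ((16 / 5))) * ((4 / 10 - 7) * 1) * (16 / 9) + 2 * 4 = -73511 / 840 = -87.51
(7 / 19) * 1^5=7 / 19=0.37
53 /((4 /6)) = 159 /2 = 79.50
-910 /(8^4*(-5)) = 0.04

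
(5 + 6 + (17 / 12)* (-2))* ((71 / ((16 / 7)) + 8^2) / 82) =24843 / 2624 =9.47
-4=-4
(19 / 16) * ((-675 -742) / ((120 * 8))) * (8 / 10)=-26923 / 19200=-1.40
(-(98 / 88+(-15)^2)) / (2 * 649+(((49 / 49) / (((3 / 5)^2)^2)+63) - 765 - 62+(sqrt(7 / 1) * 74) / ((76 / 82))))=-1160474730201 / 2357464229992+1881432537147 * sqrt(7) / 25932106529912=-0.30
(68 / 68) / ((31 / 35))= 35 / 31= 1.13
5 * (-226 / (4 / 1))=-565 / 2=-282.50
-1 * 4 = -4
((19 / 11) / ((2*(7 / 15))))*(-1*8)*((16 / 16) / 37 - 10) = 420660 / 2849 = 147.65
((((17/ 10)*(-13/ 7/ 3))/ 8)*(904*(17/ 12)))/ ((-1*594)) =424541/ 1496880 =0.28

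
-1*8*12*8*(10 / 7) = -7680 / 7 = -1097.14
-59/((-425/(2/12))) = 59/2550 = 0.02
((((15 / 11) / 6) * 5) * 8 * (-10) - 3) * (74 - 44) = -30990 / 11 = -2817.27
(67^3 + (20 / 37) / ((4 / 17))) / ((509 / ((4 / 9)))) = 44513264 / 169497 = 262.62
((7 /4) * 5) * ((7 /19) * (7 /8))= 1715 /608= 2.82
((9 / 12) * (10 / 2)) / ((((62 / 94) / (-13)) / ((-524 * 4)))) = 4802460 / 31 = 154918.06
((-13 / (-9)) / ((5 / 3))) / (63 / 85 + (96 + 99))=221 / 49914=0.00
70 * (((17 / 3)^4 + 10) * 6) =11806340 / 27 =437271.85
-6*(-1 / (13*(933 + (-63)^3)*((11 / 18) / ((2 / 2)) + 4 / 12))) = -0.00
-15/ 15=-1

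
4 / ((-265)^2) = 4 / 70225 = 0.00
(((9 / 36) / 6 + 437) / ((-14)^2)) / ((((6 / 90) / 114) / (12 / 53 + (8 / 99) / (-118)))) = 8704034425 / 10112718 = 860.70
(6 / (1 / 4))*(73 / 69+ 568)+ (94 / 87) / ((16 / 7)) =218635087 / 16008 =13657.86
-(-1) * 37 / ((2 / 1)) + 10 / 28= 132 / 7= 18.86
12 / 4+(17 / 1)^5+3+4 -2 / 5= 1419866.60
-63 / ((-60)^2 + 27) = -7 / 403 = -0.02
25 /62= 0.40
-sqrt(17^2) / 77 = -17 / 77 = -0.22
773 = 773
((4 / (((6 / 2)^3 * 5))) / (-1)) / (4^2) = -1 / 540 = -0.00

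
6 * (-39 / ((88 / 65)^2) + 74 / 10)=-1612041 / 19360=-83.27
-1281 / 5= -256.20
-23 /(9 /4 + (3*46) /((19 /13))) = -1748 /7347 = -0.24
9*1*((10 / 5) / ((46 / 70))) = 630 / 23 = 27.39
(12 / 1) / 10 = 6 / 5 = 1.20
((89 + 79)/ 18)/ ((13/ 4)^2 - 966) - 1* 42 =-1926610/ 45861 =-42.01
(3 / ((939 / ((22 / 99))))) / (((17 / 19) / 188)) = 7144 / 47889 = 0.15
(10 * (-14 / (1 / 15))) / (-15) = 140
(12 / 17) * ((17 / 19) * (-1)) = -12 / 19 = -0.63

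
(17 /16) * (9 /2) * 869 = 132957 /32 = 4154.91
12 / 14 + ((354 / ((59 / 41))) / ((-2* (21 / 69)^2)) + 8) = -64633 / 49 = -1319.04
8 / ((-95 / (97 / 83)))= -776 / 7885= -0.10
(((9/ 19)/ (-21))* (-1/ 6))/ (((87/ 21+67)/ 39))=13/ 6308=0.00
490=490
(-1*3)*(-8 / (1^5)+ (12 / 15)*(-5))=36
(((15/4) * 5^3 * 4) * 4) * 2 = 15000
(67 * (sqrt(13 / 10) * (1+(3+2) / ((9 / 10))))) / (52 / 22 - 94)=-43483 * sqrt(130) / 90720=-5.46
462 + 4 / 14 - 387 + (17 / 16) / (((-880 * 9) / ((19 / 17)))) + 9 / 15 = 67313531 / 887040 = 75.89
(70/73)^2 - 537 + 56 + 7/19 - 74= -56063902/101251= -553.71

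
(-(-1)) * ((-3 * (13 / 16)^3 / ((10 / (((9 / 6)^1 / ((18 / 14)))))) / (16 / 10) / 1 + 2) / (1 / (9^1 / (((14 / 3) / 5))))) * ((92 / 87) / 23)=11104425 / 13303808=0.83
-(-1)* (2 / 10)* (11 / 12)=11 / 60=0.18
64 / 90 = 32 / 45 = 0.71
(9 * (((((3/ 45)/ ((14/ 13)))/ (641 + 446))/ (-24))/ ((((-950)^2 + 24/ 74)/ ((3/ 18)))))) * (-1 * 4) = 481/ 30490034856960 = 0.00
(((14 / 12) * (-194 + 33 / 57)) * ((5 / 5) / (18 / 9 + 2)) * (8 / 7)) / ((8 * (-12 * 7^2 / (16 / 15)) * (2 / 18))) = 0.13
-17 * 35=-595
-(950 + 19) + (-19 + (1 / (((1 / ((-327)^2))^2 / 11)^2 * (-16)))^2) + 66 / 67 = 16765232704681123262348775087814979022989474387 / 17152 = 977450600785979667814177700000000000000000.00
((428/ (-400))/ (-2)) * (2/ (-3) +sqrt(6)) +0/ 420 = -107/ 300 +107 * sqrt(6)/ 200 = 0.95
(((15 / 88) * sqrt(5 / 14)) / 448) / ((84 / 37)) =185 * sqrt(70) / 15454208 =0.00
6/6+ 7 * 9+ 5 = 69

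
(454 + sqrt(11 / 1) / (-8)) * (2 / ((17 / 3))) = 2724 / 17 - 3 * sqrt(11) / 68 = 160.09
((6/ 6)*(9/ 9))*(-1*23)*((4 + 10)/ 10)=-161/ 5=-32.20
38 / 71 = 0.54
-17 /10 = -1.70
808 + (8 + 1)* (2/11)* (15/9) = 8918/11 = 810.73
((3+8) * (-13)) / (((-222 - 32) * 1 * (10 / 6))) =0.34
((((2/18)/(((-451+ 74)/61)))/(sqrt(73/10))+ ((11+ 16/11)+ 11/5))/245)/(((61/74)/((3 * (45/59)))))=1610388/9699305 - 222 * sqrt(730)/79563211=0.17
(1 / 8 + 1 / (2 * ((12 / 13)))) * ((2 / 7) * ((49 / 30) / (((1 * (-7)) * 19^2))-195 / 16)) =-1055981 / 454860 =-2.32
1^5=1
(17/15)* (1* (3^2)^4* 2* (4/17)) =17496/5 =3499.20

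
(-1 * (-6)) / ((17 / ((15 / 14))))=45 / 119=0.38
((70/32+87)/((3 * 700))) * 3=1427/11200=0.13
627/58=10.81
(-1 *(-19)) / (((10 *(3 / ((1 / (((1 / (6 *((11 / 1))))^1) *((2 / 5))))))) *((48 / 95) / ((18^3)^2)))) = 7034507370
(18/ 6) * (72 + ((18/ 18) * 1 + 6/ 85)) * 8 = 149064/ 85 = 1753.69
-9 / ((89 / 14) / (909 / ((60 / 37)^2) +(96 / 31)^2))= -8603463267 / 17105800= -502.96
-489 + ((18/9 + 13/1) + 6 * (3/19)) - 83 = -10565/19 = -556.05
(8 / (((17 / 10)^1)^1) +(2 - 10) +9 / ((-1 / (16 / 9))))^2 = 107584 / 289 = 372.26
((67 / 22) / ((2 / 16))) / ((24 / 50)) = 1675 / 33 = 50.76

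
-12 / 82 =-6 / 41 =-0.15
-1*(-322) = 322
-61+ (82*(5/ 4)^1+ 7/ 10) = 211/ 5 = 42.20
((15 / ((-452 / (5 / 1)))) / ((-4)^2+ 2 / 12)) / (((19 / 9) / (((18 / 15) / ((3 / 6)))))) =-2430 / 208259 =-0.01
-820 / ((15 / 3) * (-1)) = 164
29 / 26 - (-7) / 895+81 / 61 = 3479227 / 1419470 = 2.45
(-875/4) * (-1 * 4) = 875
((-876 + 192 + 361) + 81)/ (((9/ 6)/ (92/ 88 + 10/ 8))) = -1111/ 3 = -370.33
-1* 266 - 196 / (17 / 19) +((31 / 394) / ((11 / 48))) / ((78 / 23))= -232249582 / 478907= -484.96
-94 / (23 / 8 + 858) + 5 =33683 / 6887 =4.89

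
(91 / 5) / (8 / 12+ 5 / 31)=1209 / 55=21.98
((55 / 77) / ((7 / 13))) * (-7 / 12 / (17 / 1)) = -65 / 1428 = -0.05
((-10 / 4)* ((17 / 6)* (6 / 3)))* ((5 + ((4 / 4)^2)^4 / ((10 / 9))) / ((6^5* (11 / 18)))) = -1003 / 57024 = -0.02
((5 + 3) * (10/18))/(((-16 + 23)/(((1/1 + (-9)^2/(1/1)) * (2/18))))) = 3280/567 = 5.78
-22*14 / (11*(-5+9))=-7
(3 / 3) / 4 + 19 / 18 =47 / 36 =1.31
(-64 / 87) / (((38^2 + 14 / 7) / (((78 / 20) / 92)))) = -52 / 2411205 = -0.00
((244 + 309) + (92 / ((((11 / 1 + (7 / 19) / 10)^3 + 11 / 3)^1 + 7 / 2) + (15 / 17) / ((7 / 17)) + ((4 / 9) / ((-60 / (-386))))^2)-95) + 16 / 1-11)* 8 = 176590370361961256 / 47668631013739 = 3704.54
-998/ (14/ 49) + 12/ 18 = -10477/ 3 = -3492.33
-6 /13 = -0.46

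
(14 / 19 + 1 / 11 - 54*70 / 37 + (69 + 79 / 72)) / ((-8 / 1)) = 3.90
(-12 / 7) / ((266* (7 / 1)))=-0.00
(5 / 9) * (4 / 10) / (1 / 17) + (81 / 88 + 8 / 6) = 4777 / 792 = 6.03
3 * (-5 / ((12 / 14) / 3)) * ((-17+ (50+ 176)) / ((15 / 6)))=-4389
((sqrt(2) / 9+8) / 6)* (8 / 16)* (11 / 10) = 11* sqrt(2) / 1080+11 / 15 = 0.75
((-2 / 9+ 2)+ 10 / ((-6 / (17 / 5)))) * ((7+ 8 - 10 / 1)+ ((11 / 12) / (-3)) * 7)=-3605 / 324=-11.13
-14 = -14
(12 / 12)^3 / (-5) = -1 / 5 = -0.20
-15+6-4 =-13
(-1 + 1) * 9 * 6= 0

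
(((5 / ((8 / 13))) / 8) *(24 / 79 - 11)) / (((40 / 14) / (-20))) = 384475 / 5056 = 76.04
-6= -6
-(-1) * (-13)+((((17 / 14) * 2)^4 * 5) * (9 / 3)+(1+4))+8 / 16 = 2469615 / 4802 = 514.29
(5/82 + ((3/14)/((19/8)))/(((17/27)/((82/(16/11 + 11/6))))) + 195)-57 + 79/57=17262143873/120696702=143.02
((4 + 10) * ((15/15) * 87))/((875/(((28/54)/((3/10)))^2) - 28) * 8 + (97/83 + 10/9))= 12737844/22186585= 0.57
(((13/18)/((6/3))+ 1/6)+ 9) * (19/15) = 6517/540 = 12.07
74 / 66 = 37 / 33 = 1.12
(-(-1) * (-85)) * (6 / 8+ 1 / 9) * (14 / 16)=-18445 / 288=-64.05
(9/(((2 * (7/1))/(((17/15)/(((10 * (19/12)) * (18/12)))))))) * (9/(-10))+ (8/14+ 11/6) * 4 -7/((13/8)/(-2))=1686407/92625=18.21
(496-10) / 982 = 243 / 491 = 0.49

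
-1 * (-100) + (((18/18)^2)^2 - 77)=24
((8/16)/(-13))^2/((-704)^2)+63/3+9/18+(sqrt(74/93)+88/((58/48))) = sqrt(6882)/93+916492115997/9716056064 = 95.22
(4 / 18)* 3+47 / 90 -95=-8443 / 90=-93.81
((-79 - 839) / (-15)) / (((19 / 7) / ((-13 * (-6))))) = 167076 / 95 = 1758.69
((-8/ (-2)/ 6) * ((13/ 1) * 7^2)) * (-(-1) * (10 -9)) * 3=1274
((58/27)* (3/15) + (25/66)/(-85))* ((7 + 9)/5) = 171736/126225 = 1.36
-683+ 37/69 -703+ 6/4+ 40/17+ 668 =-1674131/2346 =-713.61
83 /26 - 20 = -437 /26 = -16.81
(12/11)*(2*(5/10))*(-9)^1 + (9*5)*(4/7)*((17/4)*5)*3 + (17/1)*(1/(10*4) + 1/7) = 5027549/3080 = 1632.32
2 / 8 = 1 / 4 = 0.25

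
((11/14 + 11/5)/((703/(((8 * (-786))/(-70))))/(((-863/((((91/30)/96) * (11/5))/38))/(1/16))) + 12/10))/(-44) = -118776195072/2100461424355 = -0.06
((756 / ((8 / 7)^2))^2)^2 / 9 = 817314167931849 / 65536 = 12471224486.26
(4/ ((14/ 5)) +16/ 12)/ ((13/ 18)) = 3.82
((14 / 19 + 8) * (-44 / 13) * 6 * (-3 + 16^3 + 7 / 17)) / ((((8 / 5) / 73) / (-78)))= 834834710160 / 323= 2584627585.63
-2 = -2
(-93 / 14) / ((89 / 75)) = -6975 / 1246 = -5.60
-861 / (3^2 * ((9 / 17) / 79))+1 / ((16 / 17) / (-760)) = -814487 / 54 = -15083.09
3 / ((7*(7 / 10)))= 30 / 49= 0.61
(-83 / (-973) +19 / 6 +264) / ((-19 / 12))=-3120434 / 18487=-168.79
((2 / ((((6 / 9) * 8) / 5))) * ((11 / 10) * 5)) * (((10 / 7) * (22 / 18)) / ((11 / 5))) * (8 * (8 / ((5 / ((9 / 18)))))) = 1100 / 21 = 52.38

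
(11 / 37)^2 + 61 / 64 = 91253 / 87616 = 1.04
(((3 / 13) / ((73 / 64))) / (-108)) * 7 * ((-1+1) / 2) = 0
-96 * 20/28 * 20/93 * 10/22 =-16000/2387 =-6.70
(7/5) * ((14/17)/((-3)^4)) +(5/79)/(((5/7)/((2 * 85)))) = 8200892/543915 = 15.08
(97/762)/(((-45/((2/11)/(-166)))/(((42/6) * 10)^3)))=3327100/3130677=1.06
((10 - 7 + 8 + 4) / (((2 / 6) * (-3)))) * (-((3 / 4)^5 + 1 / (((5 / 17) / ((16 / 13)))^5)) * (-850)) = -77766931576673193 / 4752550400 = -16363199.76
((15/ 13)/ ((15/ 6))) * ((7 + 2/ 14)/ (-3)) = -100/ 91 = -1.10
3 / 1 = 3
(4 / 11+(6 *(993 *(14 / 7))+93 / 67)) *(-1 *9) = -79050447 / 737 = -107259.77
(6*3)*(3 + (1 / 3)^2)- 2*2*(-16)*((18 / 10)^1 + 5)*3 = 6808 / 5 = 1361.60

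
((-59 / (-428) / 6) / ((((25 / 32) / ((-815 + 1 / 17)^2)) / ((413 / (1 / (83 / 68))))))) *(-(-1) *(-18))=-2329065877264056 / 13142275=-177219383.80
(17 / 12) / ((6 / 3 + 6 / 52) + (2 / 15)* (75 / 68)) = 0.63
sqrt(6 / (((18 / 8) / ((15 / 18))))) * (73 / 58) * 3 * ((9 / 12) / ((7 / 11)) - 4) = -5767 * sqrt(5) / 812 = -15.88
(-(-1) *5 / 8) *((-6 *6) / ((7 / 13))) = -585 / 14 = -41.79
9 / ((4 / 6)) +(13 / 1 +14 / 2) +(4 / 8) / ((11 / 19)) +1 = 389 / 11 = 35.36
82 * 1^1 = 82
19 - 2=17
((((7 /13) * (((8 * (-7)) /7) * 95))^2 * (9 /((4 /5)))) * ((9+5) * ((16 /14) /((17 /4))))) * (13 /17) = 20377728000 /3757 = 5423936.12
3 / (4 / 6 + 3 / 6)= 18 / 7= 2.57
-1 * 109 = -109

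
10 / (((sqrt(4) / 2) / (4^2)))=160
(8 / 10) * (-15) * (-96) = 1152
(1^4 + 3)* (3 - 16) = -52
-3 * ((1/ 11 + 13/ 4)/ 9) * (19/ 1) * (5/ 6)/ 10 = -931/ 528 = -1.76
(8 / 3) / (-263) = -8 / 789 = -0.01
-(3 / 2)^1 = -3 / 2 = -1.50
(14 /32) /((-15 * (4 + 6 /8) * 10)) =-7 /11400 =-0.00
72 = 72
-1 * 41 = -41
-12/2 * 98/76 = -7.74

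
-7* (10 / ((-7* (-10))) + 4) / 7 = -29 / 7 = -4.14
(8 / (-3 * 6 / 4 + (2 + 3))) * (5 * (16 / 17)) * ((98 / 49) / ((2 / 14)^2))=125440 / 17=7378.82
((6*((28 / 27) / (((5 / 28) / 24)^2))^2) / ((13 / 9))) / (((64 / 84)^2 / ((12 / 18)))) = 13600871940096 / 8125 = 1673953469.55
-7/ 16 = -0.44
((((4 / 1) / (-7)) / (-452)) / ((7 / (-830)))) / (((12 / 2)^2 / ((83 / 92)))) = -34445 / 9169272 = -0.00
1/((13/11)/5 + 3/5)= 55/46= 1.20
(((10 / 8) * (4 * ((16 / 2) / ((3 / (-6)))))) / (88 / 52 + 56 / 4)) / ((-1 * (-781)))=-0.01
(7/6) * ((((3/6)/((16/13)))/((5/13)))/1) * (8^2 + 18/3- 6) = 1183/15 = 78.87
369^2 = 136161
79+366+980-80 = 1345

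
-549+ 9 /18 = -1097 /2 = -548.50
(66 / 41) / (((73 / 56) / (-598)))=-2210208 / 2993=-738.46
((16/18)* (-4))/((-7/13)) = 416/63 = 6.60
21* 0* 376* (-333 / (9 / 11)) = 0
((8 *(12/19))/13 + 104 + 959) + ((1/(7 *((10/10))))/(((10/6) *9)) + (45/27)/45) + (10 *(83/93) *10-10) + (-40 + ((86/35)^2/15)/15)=6981674119891/6331381875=1102.71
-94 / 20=-47 / 10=-4.70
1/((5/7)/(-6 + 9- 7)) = -5.60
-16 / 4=-4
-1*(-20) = 20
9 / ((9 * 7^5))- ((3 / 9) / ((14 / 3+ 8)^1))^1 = -16769 / 638666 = -0.03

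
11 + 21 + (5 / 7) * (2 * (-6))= 164 / 7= 23.43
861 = 861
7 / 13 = 0.54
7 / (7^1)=1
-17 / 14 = -1.21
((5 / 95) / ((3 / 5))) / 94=5 / 5358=0.00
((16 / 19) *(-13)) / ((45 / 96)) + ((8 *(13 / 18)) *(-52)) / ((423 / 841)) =-224482544 / 361665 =-620.69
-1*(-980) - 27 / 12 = 3911 / 4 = 977.75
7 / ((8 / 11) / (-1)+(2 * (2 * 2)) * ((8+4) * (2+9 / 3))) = 77 / 5272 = 0.01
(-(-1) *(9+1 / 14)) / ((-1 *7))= -127 / 98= -1.30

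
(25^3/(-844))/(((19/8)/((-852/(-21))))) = -8875000/28063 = -316.25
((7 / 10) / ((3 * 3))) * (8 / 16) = 7 / 180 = 0.04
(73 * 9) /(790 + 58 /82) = 26937 /32419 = 0.83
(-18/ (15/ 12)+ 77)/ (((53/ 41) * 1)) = 12833/ 265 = 48.43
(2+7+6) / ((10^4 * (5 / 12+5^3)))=9 / 752500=0.00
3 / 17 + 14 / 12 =137 / 102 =1.34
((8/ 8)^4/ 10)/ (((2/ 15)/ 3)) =9/ 4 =2.25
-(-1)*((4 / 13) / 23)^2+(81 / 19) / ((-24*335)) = -1599107 / 4552298920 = -0.00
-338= -338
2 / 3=0.67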